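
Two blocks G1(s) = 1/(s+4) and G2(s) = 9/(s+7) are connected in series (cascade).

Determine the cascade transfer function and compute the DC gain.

Series: multiply transfer functions. G_eq = 1/(s+4) × 9/(s+7) = 9/((s+4)(s+7)). DC gain = 9/(4×7) = 0.3214.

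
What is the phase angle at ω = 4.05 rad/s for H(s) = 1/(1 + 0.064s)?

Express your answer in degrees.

Phase = -arctan(ωτ) = -arctan(4.05 × 0.064) = -14.5°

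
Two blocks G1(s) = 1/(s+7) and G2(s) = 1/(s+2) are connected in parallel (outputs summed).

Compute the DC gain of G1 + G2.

Parallel: G_eq = G1 + G2. DC gain = G1(0) + G2(0) = 1/7 + 1/2 = 0.1429 + 0.5 = 0.6429.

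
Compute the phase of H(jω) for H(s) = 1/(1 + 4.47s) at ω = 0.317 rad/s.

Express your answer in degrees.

Phase = -arctan(ωτ) = -arctan(0.317 × 4.47) = -54.8°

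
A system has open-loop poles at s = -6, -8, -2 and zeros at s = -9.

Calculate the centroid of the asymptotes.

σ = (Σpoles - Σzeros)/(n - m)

σ = (Σpoles - Σzeros)/(n - m) = (-16 - (-9))/(3 - 1) = -7/2 = -3.5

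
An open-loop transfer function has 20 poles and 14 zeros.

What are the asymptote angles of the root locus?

n - m = 20 - 14 = 6. Angles: θk = (2k + 1)·180°/6 = 30°, 90°, 150°, 210°, 270°, 330°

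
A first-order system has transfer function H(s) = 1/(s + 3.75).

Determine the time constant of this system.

For H(s) = 1/(s + 1/τ), the pole is at -1/τ = -3.75, so τ = 1/3.75 = 0.2667 s.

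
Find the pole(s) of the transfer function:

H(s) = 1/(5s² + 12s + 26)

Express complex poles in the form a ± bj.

Discriminant = 12² - 4×5×26 = 144 - 520 = -376 < 0, so the poles are a complex conjugate pair s = (-12 ± j√376)/(2×5). Real part = -12/(2×5) = -12/10 = -1.2; imaginary part = ±√376/(2×5) ≈ 1.9391. Poles: s = -1.2 ± 1.9391j.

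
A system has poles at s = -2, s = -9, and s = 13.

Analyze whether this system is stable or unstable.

Pole(s) at s = 13 are not in the left half-plane. System is unstable.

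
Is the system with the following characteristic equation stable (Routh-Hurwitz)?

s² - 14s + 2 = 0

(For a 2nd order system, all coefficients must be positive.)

Coefficients: 1, -14, 2. b=-14 not positive, so system is unstable.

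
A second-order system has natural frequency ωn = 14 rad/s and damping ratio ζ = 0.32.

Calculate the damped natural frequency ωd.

ωd = ωn√(1 - ζ²) = 14√(1 - 0.32²) = 13.26 rad/s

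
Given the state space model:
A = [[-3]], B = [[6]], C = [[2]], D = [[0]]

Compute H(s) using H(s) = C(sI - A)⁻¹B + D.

(sI - A)⁻¹ = 1/(s + 3). H(s) = 2 × 6/(s + 3) + 0 = 12/(s + 3).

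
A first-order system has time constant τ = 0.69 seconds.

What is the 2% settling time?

For first-order system, 2% settling time ≈ 4τ = 4 × 0.69 = 2.76 s.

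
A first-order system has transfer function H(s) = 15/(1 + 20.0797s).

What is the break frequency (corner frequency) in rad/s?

Corner frequency = 1/τ = 1/20.0797 = 0.05 rad/s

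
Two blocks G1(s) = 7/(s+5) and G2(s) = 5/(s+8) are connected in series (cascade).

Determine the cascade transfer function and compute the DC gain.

Series: multiply transfer functions. G_eq = 7/(s+5) × 5/(s+8) = 35/((s+5)(s+8)). DC gain = 35/(5×8) = 0.875.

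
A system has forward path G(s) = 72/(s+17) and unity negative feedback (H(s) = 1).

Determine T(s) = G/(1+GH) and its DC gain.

T(s) = G/(1+GH) = [72/(s+17)] / [1 + 72/(s+17)] = 72/(s+17+72) = 72/(s+89). DC gain = 72/89 = 0.8090.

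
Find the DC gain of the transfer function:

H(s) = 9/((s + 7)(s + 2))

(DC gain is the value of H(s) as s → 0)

DC gain = H(0) = 9/(7 × 2) = 9/14 = 0.6429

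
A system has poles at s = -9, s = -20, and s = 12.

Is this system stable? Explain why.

Pole(s) at s = 12 are not in the left half-plane. System is unstable.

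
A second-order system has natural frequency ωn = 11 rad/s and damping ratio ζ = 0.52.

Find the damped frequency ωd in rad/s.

ωd = ωn√(1 - ζ²) = 11√(1 - 0.52²) = 9.4 rad/s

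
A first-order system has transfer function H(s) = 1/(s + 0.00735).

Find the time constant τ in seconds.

For H(s) = 1/(s + 1/τ), the pole is at -1/τ = -0.00735, so τ = 1/0.00735 = 136.1 s.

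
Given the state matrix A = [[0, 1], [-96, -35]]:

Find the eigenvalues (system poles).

det(A - λI) = λ² - (-35)λ + 96 = (λ - (-3))(λ - (-32)). Eigenvalues: -3, -32.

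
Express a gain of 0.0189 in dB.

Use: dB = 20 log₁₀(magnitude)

dB = 20 log₁₀(0.0189) = -34.5 dB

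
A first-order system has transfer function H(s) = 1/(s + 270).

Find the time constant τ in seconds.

For H(s) = 1/(s + 1/τ), the pole is at -1/τ = -270, so τ = 1/270 = 0.0037 s.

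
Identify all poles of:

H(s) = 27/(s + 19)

Pole is where denominator = 0: s + 19 = 0, so s = -19.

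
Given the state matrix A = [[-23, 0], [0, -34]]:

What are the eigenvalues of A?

For diagonal matrix, eigenvalues are diagonal entries: λ₁ = -23, λ₂ = -34.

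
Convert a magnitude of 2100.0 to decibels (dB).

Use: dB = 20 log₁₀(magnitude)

dB = 20 log₁₀(2100.0) = 66.4 dB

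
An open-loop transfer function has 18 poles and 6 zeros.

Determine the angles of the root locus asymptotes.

n - m = 18 - 6 = 12. Angles: θk = (2k + 1)·180°/12 = 15°, 45°, 75°, 105°, 135°, 165°, 195°, 225°, 255°, 285°, 315°, 345°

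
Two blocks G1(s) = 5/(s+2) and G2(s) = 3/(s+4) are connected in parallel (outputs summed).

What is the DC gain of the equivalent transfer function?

Parallel: G_eq = G1 + G2. DC gain = G1(0) + G2(0) = 5/2 + 3/4 = 2.5 + 0.75 = 3.25.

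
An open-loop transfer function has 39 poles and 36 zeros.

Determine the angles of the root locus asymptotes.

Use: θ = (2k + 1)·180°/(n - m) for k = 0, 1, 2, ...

n - m = 39 - 36 = 3. Angles: θk = (2k + 1)·180°/3 = 60°, 180°, 300°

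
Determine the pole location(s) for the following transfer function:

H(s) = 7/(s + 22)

Pole is where denominator = 0: s + 22 = 0, so s = -22.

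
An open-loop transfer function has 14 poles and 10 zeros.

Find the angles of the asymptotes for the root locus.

n - m = 14 - 10 = 4. Angles: θk = (2k + 1)·180°/4 = 45°, 135°, 225°, 315°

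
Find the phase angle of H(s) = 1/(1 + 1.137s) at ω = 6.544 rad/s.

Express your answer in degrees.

Phase = -arctan(ωτ) = -arctan(6.544 × 1.137) = -82.3°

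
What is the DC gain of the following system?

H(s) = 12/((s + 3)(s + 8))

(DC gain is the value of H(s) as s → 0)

DC gain = H(0) = 12/(3 × 8) = 12/24 = 0.5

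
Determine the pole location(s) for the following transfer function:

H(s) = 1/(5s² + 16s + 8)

Discriminant = 16² - 4×5×8 = 256 - 160 = 96 > 0, so two distinct real poles. Using quadratic formula: s = (-16 ± √96)/(2×5) = (-16 ± √96)/10, with √96 ≈ 9.7980. s₁ ≈ -0.6202, s₂ ≈ -2.5798. Poles: s₁ = -0.6202, s₂ = -2.5798.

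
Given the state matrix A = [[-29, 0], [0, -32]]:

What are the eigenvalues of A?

For diagonal matrix, eigenvalues are diagonal entries: λ₁ = -29, λ₂ = -32.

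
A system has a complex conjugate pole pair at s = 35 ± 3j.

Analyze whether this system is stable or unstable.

Real part of poles is 35 (> 0, right half-plane). Unstable.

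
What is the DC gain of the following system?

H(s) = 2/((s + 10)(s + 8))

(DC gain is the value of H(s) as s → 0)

DC gain = H(0) = 2/(10 × 8) = 2/80 = 0.025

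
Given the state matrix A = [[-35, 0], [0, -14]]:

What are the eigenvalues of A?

For diagonal matrix, eigenvalues are diagonal entries: λ₁ = -35, λ₂ = -14.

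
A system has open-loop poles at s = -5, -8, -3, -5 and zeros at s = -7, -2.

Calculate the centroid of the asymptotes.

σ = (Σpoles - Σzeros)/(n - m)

σ = (Σpoles - Σzeros)/(n - m) = (-21 - (-9))/(4 - 2) = -12/2 = -6.0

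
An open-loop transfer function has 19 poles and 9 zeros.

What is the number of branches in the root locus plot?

Root locus has n branches where n = number of poles = 19.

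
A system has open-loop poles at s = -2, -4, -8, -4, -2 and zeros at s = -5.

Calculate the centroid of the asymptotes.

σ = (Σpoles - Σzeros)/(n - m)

σ = (Σpoles - Σzeros)/(n - m) = (-20 - (-5))/(5 - 1) = -15/4 = -3.75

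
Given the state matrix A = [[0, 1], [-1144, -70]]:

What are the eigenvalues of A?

det(A - λI) = λ² - (-70)λ + 1144 = (λ - (-44))(λ - (-26)). Eigenvalues: -44, -26.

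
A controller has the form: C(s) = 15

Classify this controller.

This is a Proportional (P) controller.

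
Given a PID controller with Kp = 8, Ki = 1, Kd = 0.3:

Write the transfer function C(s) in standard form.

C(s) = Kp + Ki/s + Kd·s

Substituting values: C(s) = 8 + 1/s + 0.3s = (0.3s² + 8s + 1)/s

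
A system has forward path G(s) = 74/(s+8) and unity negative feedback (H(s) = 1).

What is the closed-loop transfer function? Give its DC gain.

T(s) = G/(1+GH) = [74/(s+8)] / [1 + 74/(s+8)] = 74/(s+8+74) = 74/(s+82). DC gain = 74/82 = 0.9024.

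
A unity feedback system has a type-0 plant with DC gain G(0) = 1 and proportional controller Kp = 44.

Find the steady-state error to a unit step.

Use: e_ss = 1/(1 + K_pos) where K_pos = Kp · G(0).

K_pos = Kp · G(0) = 44 × 1 = 44. e_ss = 1/(1 + 44) = 0.0222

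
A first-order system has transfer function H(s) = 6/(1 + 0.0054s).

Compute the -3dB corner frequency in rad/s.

Corner frequency = 1/τ = 1/0.0054 = 185.185 rad/s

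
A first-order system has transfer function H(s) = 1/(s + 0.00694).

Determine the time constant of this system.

For H(s) = 1/(s + 1/τ), the pole is at -1/τ = -0.00694, so τ = 1/0.00694 = 144.1 s.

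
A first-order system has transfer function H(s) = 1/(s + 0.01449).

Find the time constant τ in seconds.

For H(s) = 1/(s + 1/τ), the pole is at -1/τ = -0.01449, so τ = 1/0.01449 = 69.01 s.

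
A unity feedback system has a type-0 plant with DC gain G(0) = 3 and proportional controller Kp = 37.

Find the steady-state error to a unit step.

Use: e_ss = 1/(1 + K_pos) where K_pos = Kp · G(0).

K_pos = Kp · G(0) = 37 × 3 = 111. e_ss = 1/(1 + 111) = 0.0089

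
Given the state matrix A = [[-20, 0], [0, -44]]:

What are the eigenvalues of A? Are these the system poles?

For diagonal matrix, eigenvalues are diagonal entries: λ₁ = -20, λ₂ = -44. Eigenvalues of A = system poles.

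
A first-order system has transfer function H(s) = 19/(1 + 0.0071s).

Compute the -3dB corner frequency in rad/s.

Corner frequency = 1/τ = 1/0.0071 = 140.845 rad/s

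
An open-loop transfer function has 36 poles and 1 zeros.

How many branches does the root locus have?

Root locus has n branches where n = number of poles = 36.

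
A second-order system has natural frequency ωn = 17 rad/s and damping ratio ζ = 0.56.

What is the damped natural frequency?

ωd = ωn√(1 - ζ²) = 17√(1 - 0.56²) = 14.08 rad/s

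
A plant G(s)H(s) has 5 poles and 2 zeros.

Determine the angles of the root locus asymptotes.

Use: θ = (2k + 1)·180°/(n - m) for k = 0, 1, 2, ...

n - m = 5 - 2 = 3. Angles: θk = (2k + 1)·180°/3 = 60°, 180°, 300°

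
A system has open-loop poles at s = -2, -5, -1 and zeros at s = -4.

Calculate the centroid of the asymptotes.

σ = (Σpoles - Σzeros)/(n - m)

σ = (Σpoles - Σzeros)/(n - m) = (-8 - (-4))/(3 - 1) = -4/2 = -2.0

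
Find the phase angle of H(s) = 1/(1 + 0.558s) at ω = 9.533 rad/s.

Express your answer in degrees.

Phase = -arctan(ωτ) = -arctan(9.533 × 0.558) = -79.4°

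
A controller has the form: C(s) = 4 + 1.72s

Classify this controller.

This is a Proportional-Derivative (PD) controller.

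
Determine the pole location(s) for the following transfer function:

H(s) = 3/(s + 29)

Pole is where denominator = 0: s + 29 = 0, so s = -29.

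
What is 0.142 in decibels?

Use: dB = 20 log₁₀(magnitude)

dB = 20 log₁₀(0.142) = -17.0 dB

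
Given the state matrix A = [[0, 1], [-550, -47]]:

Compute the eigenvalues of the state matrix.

det(A - λI) = λ² - (-47)λ + 550 = (λ - (-22))(λ - (-25)). Eigenvalues: -22, -25.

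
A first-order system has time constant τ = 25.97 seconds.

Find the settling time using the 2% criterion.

For first-order system, 2% settling time ≈ 4τ = 4 × 25.97 = 103.88 s.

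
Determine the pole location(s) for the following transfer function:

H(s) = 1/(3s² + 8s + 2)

Discriminant = 8² - 4×3×2 = 64 - 24 = 40 > 0, so two distinct real poles. Using quadratic formula: s = (-8 ± √40)/(2×3) = (-8 ± √40)/6, with √40 ≈ 6.3246. s₁ ≈ -0.2792, s₂ ≈ -2.3874. Poles: s₁ = -0.2792, s₂ = -2.3874.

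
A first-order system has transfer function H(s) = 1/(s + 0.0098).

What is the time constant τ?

For H(s) = 1/(s + 1/τ), the pole is at -1/τ = -0.0098, so τ = 1/0.0098 = 102 s.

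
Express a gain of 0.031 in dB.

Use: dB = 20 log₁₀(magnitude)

dB = 20 log₁₀(0.031) = -30.2 dB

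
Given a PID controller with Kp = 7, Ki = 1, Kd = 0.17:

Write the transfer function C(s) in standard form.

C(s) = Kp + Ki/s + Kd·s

Substituting values: C(s) = 7 + 1/s + 0.17s = (0.17s² + 7s + 1)/s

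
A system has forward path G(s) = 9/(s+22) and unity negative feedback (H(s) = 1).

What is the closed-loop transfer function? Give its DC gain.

T(s) = G/(1+GH) = [9/(s+22)] / [1 + 9/(s+22)] = 9/(s+22+9) = 9/(s+31). DC gain = 9/31 = 0.2903.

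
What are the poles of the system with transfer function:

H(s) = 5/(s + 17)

Pole is where denominator = 0: s + 17 = 0, so s = -17.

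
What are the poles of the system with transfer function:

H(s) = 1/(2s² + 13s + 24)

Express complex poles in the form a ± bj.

Discriminant = 13² - 4×2×24 = 169 - 192 = -23 < 0, so the poles are a complex conjugate pair s = (-13 ± j√23)/(2×2). Real part = -13/(2×2) = -13/4 = -3.25; imaginary part = ±√23/(2×2) ≈ 1.1990. Poles: s = -3.25 ± 1.1990j.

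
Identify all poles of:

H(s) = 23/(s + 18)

Pole is where denominator = 0: s + 18 = 0, so s = -18.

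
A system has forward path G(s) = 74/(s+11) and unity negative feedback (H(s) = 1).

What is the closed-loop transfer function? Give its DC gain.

T(s) = G/(1+GH) = [74/(s+11)] / [1 + 74/(s+11)] = 74/(s+11+74) = 74/(s+85). DC gain = 74/85 = 0.8706.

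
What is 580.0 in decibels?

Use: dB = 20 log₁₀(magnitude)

dB = 20 log₁₀(580.0) = 55.3 dB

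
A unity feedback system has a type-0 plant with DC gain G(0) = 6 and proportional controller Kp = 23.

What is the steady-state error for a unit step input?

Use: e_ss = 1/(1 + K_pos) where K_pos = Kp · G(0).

K_pos = Kp · G(0) = 23 × 6 = 138. e_ss = 1/(1 + 138) = 0.0072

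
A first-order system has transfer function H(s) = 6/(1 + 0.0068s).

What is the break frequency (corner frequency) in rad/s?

Corner frequency = 1/τ = 1/0.0068 = 147.059 rad/s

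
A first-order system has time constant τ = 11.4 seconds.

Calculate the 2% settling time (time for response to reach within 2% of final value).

For first-order system, 2% settling time ≈ 4τ = 4 × 11.4 = 45.6 s.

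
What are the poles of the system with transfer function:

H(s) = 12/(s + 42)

Pole is where denominator = 0: s + 42 = 0, so s = -42.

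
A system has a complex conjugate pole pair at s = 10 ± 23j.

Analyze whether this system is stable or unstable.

Real part of poles is 10 (> 0, right half-plane). Unstable.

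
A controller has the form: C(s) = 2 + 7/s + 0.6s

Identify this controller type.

This is a Proportional-Integral-Derivative (PID) controller.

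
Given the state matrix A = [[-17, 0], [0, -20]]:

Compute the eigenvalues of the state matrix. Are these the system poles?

For diagonal matrix, eigenvalues are diagonal entries: λ₁ = -17, λ₂ = -20. Eigenvalues of A = system poles.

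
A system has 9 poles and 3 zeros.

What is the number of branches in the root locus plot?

Root locus has n branches where n = number of poles = 9.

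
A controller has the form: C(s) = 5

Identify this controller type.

This is a Proportional (P) controller.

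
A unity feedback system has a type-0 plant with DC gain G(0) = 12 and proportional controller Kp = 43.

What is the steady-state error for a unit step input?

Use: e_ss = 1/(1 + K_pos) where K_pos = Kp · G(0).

K_pos = Kp · G(0) = 43 × 12 = 516. e_ss = 1/(1 + 516) = 0.0019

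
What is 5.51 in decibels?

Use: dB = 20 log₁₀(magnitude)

dB = 20 log₁₀(5.51) = 14.8 dB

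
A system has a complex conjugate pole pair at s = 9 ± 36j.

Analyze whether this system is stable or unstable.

Real part of poles is 9 (> 0, right half-plane). Unstable.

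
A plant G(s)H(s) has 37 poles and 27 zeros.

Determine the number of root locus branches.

Root locus has n branches where n = number of poles = 37.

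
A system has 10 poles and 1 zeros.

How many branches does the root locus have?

Root locus has n branches where n = number of poles = 10.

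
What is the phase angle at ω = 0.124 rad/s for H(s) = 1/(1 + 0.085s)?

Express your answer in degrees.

Phase = -arctan(ωτ) = -arctan(0.124 × 0.085) = -0.6°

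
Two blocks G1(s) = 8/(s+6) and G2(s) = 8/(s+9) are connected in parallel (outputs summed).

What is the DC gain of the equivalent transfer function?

Parallel: G_eq = G1 + G2. DC gain = G1(0) + G2(0) = 8/6 + 8/9 = 1.3333 + 0.8889 = 2.2222.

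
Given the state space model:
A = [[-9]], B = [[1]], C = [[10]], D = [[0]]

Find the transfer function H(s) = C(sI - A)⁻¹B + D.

(sI - A)⁻¹ = 1/(s + 9). H(s) = 10 × 1/(s + 9) + 0 = 10/(s + 9).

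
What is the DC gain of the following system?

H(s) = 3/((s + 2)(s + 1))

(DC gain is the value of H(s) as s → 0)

DC gain = H(0) = 3/(2 × 1) = 3/2 = 1.5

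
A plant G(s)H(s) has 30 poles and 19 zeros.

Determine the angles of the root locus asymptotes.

n - m = 30 - 19 = 11. Angles: θk = (2k + 1)·180°/11 = 16.36°, 49.09°, 81.82°, 114.55°, 147.27°, 180°, 212.73°, 245.45°, 278.18°, 310.91°, 343.64°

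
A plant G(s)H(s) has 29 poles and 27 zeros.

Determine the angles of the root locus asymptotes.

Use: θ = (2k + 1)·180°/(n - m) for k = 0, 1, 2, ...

n - m = 29 - 27 = 2. Angles: θk = (2k + 1)·180°/2 = 90°, 270°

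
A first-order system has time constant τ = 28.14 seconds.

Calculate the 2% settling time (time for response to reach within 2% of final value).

For first-order system, 2% settling time ≈ 4τ = 4 × 28.14 = 112.56 s.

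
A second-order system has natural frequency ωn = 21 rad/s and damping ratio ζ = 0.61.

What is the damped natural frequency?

ωd = ωn√(1 - ζ²) = 21√(1 - 0.61²) = 16.64 rad/s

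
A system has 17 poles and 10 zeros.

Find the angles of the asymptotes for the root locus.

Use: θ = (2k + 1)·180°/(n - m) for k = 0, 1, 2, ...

n - m = 17 - 10 = 7. Angles: θk = (2k + 1)·180°/7 = 25.71°, 77.14°, 128.57°, 180°, 231.43°, 282.86°, 334.29°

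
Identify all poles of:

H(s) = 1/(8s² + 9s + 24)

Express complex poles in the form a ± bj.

Discriminant = 9² - 4×8×24 = 81 - 768 = -687 < 0, so the poles are a complex conjugate pair s = (-9 ± j√687)/(2×8). Real part = -9/(2×8) = -9/16 = -0.5625; imaginary part = ±√687/(2×8) ≈ 1.6382. Poles: s = -0.5625 ± 1.6382j.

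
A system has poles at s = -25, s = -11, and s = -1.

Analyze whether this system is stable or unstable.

All poles are in the left half-plane. System is stable.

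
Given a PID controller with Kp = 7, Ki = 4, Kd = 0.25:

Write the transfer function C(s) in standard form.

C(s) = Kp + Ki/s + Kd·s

Substituting values: C(s) = 7 + 4/s + 0.25s = (0.25s² + 7s + 4)/s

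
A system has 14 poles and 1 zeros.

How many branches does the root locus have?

Root locus has n branches where n = number of poles = 14.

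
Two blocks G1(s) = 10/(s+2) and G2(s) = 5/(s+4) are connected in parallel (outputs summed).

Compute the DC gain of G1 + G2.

Parallel: G_eq = G1 + G2. DC gain = G1(0) + G2(0) = 10/2 + 5/4 = 5 + 1.25 = 6.25.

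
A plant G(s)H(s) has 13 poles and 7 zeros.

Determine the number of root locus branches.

Root locus has n branches where n = number of poles = 13.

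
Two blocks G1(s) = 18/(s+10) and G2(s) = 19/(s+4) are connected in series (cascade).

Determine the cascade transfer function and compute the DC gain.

Series: multiply transfer functions. G_eq = 18/(s+10) × 19/(s+4) = 342/((s+10)(s+4)). DC gain = 342/(10×4) = 8.55.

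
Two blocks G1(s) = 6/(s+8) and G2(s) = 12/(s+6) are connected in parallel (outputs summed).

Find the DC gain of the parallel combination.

Parallel: G_eq = G1 + G2. DC gain = G1(0) + G2(0) = 6/8 + 12/6 = 0.75 + 2 = 2.75.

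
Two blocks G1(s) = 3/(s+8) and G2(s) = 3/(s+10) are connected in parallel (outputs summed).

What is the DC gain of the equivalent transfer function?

Parallel: G_eq = G1 + G2. DC gain = G1(0) + G2(0) = 3/8 + 3/10 = 0.375 + 0.3 = 0.675.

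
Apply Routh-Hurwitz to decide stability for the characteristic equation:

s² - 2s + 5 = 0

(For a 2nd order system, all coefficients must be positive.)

Coefficients: 1, -2, 5. b=-2 not positive, so system is unstable.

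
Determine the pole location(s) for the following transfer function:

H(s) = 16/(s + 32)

Pole is where denominator = 0: s + 32 = 0, so s = -32.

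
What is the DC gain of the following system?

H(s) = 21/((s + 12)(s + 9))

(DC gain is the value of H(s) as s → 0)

DC gain = H(0) = 21/(12 × 9) = 21/108 = 0.1944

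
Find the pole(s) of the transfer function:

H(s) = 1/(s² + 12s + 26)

Discriminant = 12² - 4×1×26 = 144 - 104 = 40 > 0, so two distinct real poles. Using quadratic formula: s = (-12 ± √40)/(2×1) = (-12 ± √40)/2, with √40 ≈ 6.3246. s₁ ≈ -2.8377, s₂ ≈ -9.1623. Poles: s₁ = -2.8377, s₂ = -9.1623.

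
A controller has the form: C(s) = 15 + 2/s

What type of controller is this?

This is a Proportional-Integral (PI) controller.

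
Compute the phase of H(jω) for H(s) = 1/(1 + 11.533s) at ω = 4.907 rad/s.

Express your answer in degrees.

Phase = -arctan(ωτ) = -arctan(4.907 × 11.533) = -89.0°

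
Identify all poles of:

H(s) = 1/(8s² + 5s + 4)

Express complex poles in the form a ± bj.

Discriminant = 5² - 4×8×4 = 25 - 128 = -103 < 0, so the poles are a complex conjugate pair s = (-5 ± j√103)/(2×8). Real part = -5/(2×8) = -5/16 = -0.3125; imaginary part = ±√103/(2×8) ≈ 0.6343. Poles: s = -0.3125 ± 0.6343j.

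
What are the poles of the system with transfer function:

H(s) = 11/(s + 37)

Pole is where denominator = 0: s + 37 = 0, so s = -37.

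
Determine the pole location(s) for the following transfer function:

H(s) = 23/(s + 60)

Pole is where denominator = 0: s + 60 = 0, so s = -60.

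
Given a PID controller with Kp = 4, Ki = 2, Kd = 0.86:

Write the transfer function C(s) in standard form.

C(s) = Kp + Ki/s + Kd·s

Substituting values: C(s) = 4 + 2/s + 0.86s = (0.86s² + 4s + 2)/s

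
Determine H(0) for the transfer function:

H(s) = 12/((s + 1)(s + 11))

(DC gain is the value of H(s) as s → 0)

DC gain = H(0) = 12/(1 × 11) = 12/11 = 1.0909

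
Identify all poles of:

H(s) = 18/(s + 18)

Pole is where denominator = 0: s + 18 = 0, so s = -18.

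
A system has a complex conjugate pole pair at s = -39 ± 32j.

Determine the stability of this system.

Real part of poles is -39 (< 0, left half-plane). Stable.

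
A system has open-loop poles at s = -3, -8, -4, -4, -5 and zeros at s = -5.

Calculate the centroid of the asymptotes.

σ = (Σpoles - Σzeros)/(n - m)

σ = (Σpoles - Σzeros)/(n - m) = (-24 - (-5))/(5 - 1) = -19/4 = -4.75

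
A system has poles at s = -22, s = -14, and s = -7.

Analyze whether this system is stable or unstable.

All poles are in the left half-plane. System is stable.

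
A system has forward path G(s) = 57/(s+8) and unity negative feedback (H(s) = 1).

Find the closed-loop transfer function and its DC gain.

T(s) = G/(1+GH) = [57/(s+8)] / [1 + 57/(s+8)] = 57/(s+8+57) = 57/(s+65). DC gain = 57/65 = 0.8769.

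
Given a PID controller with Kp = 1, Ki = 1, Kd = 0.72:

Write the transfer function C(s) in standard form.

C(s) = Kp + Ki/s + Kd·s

Substituting values: C(s) = 1 + 1/s + 0.72s = (0.72s² + s + 1)/s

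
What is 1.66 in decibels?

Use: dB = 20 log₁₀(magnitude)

dB = 20 log₁₀(1.66) = 4.4 dB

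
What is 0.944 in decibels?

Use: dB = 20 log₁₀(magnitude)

dB = 20 log₁₀(0.944) = -0.5 dB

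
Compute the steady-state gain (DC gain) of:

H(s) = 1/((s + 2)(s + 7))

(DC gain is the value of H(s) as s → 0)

DC gain = H(0) = 1/(2 × 7) = 1/14 = 0.0714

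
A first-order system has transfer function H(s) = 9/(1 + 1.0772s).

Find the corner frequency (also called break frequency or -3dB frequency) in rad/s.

Corner frequency = 1/τ = 1/1.0772 = 0.928 rad/s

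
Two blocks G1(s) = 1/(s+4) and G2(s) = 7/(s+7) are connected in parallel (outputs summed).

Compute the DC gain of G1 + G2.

Parallel: G_eq = G1 + G2. DC gain = G1(0) + G2(0) = 1/4 + 7/7 = 0.25 + 1 = 1.25.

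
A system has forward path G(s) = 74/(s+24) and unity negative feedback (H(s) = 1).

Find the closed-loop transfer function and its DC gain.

T(s) = G/(1+GH) = [74/(s+24)] / [1 + 74/(s+24)] = 74/(s+24+74) = 74/(s+98). DC gain = 74/98 = 0.7551.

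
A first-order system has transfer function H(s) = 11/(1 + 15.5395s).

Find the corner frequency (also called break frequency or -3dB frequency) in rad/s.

Corner frequency = 1/τ = 1/15.5395 = 0.064 rad/s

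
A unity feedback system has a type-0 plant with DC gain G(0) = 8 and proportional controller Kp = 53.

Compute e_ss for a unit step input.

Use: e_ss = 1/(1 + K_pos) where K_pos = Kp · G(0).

K_pos = Kp · G(0) = 53 × 8 = 424. e_ss = 1/(1 + 424) = 0.0024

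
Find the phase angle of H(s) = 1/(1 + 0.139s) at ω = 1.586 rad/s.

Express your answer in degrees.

Phase = -arctan(ωτ) = -arctan(1.586 × 0.139) = -12.4°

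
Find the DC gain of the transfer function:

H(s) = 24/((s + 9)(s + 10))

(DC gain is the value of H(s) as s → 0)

DC gain = H(0) = 24/(9 × 10) = 24/90 = 0.2667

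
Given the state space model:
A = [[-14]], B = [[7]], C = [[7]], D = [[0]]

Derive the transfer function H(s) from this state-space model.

(sI - A)⁻¹ = 1/(s + 14). H(s) = 7 × 7/(s + 14) + 0 = 49/(s + 14).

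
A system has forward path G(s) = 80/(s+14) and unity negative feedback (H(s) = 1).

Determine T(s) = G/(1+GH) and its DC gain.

T(s) = G/(1+GH) = [80/(s+14)] / [1 + 80/(s+14)] = 80/(s+14+80) = 80/(s+94). DC gain = 80/94 = 0.8511.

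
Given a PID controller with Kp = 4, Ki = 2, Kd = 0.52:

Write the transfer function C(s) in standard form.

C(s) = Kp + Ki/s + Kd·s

Substituting values: C(s) = 4 + 2/s + 0.52s = (0.52s² + 4s + 2)/s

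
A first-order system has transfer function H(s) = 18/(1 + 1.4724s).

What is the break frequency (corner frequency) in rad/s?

Corner frequency = 1/τ = 1/1.4724 = 0.679 rad/s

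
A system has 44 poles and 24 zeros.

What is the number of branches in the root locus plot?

Root locus has n branches where n = number of poles = 44.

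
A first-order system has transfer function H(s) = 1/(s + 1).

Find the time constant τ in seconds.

For H(s) = 1/(s + 1/τ), the pole is at -1/τ = -1, so τ = 1/1 = 1 s.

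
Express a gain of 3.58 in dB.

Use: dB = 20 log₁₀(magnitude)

dB = 20 log₁₀(3.58) = 11.1 dB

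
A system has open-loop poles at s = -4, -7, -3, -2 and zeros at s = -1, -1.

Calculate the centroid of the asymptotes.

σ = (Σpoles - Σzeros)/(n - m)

σ = (Σpoles - Σzeros)/(n - m) = (-16 - (-2))/(4 - 2) = -14/2 = -7.0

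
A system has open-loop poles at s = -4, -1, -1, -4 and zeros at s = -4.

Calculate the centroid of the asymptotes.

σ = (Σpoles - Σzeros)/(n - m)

σ = (Σpoles - Σzeros)/(n - m) = (-10 - (-4))/(4 - 1) = -6/3 = -2.0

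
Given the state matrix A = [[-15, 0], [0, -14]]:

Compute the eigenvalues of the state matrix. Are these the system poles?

For diagonal matrix, eigenvalues are diagonal entries: λ₁ = -15, λ₂ = -14. Eigenvalues of A = system poles.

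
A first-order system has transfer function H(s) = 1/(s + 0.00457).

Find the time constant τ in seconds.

For H(s) = 1/(s + 1/τ), the pole is at -1/τ = -0.00457, so τ = 1/0.00457 = 218.8 s.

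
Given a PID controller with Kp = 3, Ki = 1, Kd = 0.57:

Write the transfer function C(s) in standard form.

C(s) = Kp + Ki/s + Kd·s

Substituting values: C(s) = 3 + 1/s + 0.57s = (0.57s² + 3s + 1)/s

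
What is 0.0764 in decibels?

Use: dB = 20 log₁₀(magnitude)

dB = 20 log₁₀(0.0764) = -22.3 dB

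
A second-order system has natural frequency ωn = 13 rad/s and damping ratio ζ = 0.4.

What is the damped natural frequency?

ωd = ωn√(1 - ζ²) = 13√(1 - 0.4²) = 11.91 rad/s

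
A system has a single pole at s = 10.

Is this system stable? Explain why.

Pole at s = 10 is in the right half-plane. Unstable.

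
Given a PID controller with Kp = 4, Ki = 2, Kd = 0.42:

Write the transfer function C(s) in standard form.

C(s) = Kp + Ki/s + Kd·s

Substituting values: C(s) = 4 + 2/s + 0.42s = (0.42s² + 4s + 2)/s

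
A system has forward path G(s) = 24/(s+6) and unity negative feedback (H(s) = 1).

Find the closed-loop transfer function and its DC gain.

T(s) = G/(1+GH) = [24/(s+6)] / [1 + 24/(s+6)] = 24/(s+6+24) = 24/(s+30). DC gain = 24/30 = 0.8.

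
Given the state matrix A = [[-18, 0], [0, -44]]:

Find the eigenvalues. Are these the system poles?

For diagonal matrix, eigenvalues are diagonal entries: λ₁ = -18, λ₂ = -44. Eigenvalues of A = system poles.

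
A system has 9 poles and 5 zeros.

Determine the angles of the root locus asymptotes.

n - m = 9 - 5 = 4. Angles: θk = (2k + 1)·180°/4 = 45°, 135°, 225°, 315°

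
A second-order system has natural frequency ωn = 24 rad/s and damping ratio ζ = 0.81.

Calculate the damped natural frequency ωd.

ωd = ωn√(1 - ζ²) = 24√(1 - 0.81²) = 14.07 rad/s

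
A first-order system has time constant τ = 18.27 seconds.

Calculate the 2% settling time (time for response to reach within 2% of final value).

For first-order system, 2% settling time ≈ 4τ = 4 × 18.27 = 73.08 s.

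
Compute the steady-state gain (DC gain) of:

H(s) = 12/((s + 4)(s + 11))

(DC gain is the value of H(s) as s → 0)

DC gain = H(0) = 12/(4 × 11) = 12/44 = 0.2727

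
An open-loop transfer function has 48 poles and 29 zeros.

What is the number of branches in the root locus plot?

Root locus has n branches where n = number of poles = 48.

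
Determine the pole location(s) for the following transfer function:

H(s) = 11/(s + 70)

Pole is where denominator = 0: s + 70 = 0, so s = -70.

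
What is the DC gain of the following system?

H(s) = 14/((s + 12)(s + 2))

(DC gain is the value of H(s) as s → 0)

DC gain = H(0) = 14/(12 × 2) = 14/24 = 0.5833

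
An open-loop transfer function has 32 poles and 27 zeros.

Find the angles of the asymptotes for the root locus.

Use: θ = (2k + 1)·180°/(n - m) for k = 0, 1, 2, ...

n - m = 32 - 27 = 5. Angles: θk = (2k + 1)·180°/5 = 36°, 108°, 180°, 252°, 324°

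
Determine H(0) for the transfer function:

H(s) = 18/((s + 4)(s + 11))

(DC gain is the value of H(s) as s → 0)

DC gain = H(0) = 18/(4 × 11) = 18/44 = 0.4091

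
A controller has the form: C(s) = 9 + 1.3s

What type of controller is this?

This is a Proportional-Derivative (PD) controller.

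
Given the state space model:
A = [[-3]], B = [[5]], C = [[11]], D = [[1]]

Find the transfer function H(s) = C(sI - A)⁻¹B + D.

(sI - A)⁻¹ = 1/(s + 3). H(s) = 11×5/(s + 3) + 1 = (s + 58)/(s + 3).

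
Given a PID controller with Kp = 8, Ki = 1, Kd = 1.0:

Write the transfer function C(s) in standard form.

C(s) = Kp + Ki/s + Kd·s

Substituting values: C(s) = 8 + 1/s + 1.0s = (s² + 8s + 1)/s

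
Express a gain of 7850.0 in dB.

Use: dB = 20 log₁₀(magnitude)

dB = 20 log₁₀(7850.0) = 77.9 dB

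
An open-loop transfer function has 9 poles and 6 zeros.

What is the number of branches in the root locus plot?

Root locus has n branches where n = number of poles = 9.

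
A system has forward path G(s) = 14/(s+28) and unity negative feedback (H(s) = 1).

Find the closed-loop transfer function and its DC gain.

T(s) = G/(1+GH) = [14/(s+28)] / [1 + 14/(s+28)] = 14/(s+28+14) = 14/(s+42). DC gain = 14/42 = 0.3333.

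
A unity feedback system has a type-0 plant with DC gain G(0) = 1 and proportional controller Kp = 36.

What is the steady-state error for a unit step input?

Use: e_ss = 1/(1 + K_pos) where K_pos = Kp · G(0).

K_pos = Kp · G(0) = 36 × 1 = 36. e_ss = 1/(1 + 36) = 0.0270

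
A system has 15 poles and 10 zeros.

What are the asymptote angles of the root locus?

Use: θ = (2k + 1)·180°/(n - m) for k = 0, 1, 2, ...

n - m = 15 - 10 = 5. Angles: θk = (2k + 1)·180°/5 = 36°, 108°, 180°, 252°, 324°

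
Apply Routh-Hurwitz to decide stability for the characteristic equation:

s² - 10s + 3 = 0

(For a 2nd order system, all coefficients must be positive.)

Coefficients: 1, -10, 3. b=-10 not positive, so system is unstable.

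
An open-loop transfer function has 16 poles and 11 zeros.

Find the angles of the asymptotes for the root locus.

n - m = 16 - 11 = 5. Angles: θk = (2k + 1)·180°/5 = 36°, 108°, 180°, 252°, 324°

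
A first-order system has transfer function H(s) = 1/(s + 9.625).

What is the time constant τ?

For H(s) = 1/(s + 1/τ), the pole is at -1/τ = -9.625, so τ = 1/9.625 = 0.1039 s.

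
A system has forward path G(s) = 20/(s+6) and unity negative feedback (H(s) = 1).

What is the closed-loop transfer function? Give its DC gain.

T(s) = G/(1+GH) = [20/(s+6)] / [1 + 20/(s+6)] = 20/(s+6+20) = 20/(s+26). DC gain = 20/26 = 0.7692.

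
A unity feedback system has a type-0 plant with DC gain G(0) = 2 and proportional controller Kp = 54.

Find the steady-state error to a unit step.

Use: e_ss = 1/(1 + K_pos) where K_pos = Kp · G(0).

K_pos = Kp · G(0) = 54 × 2 = 108. e_ss = 1/(1 + 108) = 0.0092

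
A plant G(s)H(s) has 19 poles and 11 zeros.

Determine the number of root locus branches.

Root locus has n branches where n = number of poles = 19.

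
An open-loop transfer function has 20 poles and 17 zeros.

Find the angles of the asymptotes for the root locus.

n - m = 20 - 17 = 3. Angles: θk = (2k + 1)·180°/3 = 60°, 180°, 300°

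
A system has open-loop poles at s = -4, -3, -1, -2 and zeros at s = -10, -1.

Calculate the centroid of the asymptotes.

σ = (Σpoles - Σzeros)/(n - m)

σ = (Σpoles - Σzeros)/(n - m) = (-10 - (-11))/(4 - 2) = 1/2 = 0.5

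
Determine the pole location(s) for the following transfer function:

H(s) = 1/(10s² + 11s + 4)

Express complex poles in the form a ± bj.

Discriminant = 11² - 4×10×4 = 121 - 160 = -39 < 0, so the poles are a complex conjugate pair s = (-11 ± j√39)/(2×10). Real part = -11/(2×10) = -11/20 = -0.55; imaginary part = ±√39/(2×10) ≈ 0.3122. Poles: s = -0.55 ± 0.3122j.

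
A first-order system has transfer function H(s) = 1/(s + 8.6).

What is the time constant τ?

For H(s) = 1/(s + 1/τ), the pole is at -1/τ = -8.6, so τ = 1/8.6 = 0.1163 s.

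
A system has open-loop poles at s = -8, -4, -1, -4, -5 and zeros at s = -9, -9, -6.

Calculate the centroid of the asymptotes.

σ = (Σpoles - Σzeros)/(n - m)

σ = (Σpoles - Σzeros)/(n - m) = (-22 - (-24))/(5 - 3) = 2/2 = 1.0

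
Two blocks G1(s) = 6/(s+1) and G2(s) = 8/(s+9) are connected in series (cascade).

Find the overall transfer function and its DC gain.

Series: multiply transfer functions. G_eq = 6/(s+1) × 8/(s+9) = 48/((s+1)(s+9)). DC gain = 48/(1×9) = 5.3333.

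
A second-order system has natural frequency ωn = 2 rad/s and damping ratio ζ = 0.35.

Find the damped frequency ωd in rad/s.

ωd = ωn√(1 - ζ²) = 2√(1 - 0.35²) = 1.87 rad/s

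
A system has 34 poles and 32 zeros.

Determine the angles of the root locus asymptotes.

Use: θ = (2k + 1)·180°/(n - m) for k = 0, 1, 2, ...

n - m = 34 - 32 = 2. Angles: θk = (2k + 1)·180°/2 = 90°, 270°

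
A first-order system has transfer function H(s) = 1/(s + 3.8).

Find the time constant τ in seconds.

For H(s) = 1/(s + 1/τ), the pole is at -1/τ = -3.8, so τ = 1/3.8 = 0.2632 s.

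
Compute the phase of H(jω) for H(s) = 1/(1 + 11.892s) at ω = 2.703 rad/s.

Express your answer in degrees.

Phase = -arctan(ωτ) = -arctan(2.703 × 11.892) = -88.2°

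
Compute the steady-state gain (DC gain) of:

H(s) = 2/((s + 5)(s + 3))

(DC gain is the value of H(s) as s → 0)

DC gain = H(0) = 2/(5 × 3) = 2/15 = 0.1333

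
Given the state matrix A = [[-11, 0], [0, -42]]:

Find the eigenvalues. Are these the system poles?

For diagonal matrix, eigenvalues are diagonal entries: λ₁ = -11, λ₂ = -42. Eigenvalues of A = system poles.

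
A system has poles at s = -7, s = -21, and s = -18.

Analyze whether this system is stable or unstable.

All poles are in the left half-plane. System is stable.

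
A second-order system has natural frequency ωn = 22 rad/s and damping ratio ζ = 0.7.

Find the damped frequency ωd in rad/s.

ωd = ωn√(1 - ζ²) = 22√(1 - 0.7²) = 15.71 rad/s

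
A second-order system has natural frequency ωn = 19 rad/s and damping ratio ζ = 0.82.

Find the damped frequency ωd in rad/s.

ωd = ωn√(1 - ζ²) = 19√(1 - 0.82²) = 10.87 rad/s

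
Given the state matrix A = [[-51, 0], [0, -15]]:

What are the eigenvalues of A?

For diagonal matrix, eigenvalues are diagonal entries: λ₁ = -51, λ₂ = -15.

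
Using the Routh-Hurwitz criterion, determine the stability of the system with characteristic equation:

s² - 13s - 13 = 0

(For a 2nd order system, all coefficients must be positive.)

Coefficients: 1, -13, -13. b=-13, c=-13 not positive, so system is unstable.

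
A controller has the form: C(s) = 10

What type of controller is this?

This is a Proportional (P) controller.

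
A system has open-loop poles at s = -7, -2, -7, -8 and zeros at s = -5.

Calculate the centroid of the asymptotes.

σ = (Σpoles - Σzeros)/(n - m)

σ = (Σpoles - Σzeros)/(n - m) = (-24 - (-5))/(4 - 1) = -19/3 = -6.33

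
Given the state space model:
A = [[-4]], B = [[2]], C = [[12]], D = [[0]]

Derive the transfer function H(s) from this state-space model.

(sI - A)⁻¹ = 1/(s + 4). H(s) = 12 × 2/(s + 4) + 0 = 24/(s + 4).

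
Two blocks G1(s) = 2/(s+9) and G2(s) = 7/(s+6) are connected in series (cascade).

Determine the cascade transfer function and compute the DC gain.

Series: multiply transfer functions. G_eq = 2/(s+9) × 7/(s+6) = 14/((s+9)(s+6)). DC gain = 14/(9×6) = 0.2593.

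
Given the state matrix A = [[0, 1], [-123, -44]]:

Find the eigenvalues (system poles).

det(A - λI) = λ² - (-44)λ + 123 = (λ - (-3))(λ - (-41)). Eigenvalues: -3, -41.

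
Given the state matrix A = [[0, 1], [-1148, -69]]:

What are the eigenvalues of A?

det(A - λI) = λ² - (-69)λ + 1148 = (λ - (-41))(λ - (-28)). Eigenvalues: -41, -28.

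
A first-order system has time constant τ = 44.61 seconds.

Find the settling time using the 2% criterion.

For first-order system, 2% settling time ≈ 4τ = 4 × 44.61 = 178.44 s.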